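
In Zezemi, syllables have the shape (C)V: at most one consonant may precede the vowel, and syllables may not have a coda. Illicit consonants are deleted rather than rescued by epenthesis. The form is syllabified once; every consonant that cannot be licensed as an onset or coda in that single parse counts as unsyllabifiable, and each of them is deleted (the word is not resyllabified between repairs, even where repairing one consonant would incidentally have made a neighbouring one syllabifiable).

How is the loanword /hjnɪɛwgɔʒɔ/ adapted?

nɪɛgɔʒɔ

The consonants /h/, /j/, /w/ cannot be parsed into a legal (C)V syllable (no codas are permitted; onsets are limited to one consonant).
Deletion applies to /h/, /j/, /w/.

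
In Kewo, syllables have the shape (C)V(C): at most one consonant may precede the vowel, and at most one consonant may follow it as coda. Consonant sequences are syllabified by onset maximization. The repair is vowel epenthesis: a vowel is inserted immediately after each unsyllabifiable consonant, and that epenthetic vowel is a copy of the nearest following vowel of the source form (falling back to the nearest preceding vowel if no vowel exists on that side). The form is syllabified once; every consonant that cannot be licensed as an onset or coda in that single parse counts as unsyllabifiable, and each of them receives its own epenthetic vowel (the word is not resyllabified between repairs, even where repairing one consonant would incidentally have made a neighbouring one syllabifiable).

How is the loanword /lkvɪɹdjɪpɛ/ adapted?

Under (C)V(C), the unsyllabifiable consonants are /l/, /k/, /d/ (at most one coda consonant is licensed; onsets are limited to one consonant).
Inserting the epenthetic vowel yields /l/ → /lɪ/, /k/ → /kɪ/, /d/ → /dɪ/.

lɪkɪvɪɹdɪjɪpɛ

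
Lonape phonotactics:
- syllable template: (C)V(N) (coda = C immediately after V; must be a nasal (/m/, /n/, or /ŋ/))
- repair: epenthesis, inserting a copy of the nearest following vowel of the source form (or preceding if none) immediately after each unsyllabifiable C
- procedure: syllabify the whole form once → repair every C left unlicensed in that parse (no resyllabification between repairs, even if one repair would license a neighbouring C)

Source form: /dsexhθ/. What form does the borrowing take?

Under (C)V(N), the unsyllabifiable consonants are /d/, /x/, /h/, /θ/ (only a nasal (/m/, /n/, or /ŋ/) is licensed in coda position; onsets are limited to one consonant).
Epenthesis after each stranded consonant: /d/ → /de/, /x/ → /xe/, /h/ → /he/, /θ/ → /θe/.

desexeheθe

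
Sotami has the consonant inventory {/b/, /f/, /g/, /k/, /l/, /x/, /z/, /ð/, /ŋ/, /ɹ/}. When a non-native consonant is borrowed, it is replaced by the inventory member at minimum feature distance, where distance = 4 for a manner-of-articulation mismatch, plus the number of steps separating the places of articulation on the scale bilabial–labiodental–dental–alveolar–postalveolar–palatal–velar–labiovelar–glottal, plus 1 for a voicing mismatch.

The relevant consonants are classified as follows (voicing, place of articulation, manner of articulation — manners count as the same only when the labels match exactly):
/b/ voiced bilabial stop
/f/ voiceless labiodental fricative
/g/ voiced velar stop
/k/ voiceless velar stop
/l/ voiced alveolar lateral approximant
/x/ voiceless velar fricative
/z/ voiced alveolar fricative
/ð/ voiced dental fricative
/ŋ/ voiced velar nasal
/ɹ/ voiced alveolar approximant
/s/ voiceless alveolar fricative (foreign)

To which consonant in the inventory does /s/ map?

z

/z/ is closest: same manner (fricative), place distance 0 (alveolar→alveolar), voicing differs (+1); total 1. Next closest is /f/ at distance 2.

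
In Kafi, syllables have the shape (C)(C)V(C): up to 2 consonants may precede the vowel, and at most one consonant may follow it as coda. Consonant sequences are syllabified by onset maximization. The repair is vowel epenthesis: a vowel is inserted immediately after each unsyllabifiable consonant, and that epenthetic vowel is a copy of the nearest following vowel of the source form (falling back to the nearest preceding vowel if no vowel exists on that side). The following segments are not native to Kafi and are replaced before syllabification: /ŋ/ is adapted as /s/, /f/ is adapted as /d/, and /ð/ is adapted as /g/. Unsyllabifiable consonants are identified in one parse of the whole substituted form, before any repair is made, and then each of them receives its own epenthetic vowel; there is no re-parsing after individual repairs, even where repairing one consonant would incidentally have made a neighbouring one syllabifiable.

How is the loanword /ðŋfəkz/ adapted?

Substitution: /ð/ → /g/, /ŋ/ → /s/, /f/ → /d/, giving /gsdəkz/.
Syllabifying with onset maximization leaves /g/, /z/ stranded (at most one coda consonant is licensed; onsets may contain at most 2 consonants).
Epenthesis after each stranded consonant: /g/ → /gə/, /z/ → /zə/.

gəsdəkzə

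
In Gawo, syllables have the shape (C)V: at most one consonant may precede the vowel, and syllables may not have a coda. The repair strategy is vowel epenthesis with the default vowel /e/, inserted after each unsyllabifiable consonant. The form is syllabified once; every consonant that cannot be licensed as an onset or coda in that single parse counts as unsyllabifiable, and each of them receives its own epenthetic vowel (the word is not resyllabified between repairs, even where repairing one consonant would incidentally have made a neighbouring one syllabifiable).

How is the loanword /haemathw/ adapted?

haematehewe

Syllabifying with onset maximization leaves /t/, /h/, /w/ stranded (no codas are permitted; onsets are limited to one consonant).
Inserting the epenthetic vowel yields /t/ → /te/, /h/ → /he/, /w/ → /we/.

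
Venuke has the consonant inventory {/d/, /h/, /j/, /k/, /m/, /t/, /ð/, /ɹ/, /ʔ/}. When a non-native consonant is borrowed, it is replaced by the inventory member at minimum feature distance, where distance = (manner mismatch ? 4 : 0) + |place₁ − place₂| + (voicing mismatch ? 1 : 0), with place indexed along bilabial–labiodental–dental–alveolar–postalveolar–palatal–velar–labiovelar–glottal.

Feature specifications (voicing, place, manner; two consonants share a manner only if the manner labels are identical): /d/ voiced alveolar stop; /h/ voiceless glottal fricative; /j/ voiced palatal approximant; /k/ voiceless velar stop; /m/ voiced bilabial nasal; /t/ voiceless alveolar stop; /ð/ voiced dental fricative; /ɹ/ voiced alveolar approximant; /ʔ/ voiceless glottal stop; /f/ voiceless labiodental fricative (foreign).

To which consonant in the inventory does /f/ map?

/ð/ is closest: same manner (fricative), place distance 1 (labiodental→dental), voicing differs (+1); total 2. Next closest is /m/ at distance 6.

ð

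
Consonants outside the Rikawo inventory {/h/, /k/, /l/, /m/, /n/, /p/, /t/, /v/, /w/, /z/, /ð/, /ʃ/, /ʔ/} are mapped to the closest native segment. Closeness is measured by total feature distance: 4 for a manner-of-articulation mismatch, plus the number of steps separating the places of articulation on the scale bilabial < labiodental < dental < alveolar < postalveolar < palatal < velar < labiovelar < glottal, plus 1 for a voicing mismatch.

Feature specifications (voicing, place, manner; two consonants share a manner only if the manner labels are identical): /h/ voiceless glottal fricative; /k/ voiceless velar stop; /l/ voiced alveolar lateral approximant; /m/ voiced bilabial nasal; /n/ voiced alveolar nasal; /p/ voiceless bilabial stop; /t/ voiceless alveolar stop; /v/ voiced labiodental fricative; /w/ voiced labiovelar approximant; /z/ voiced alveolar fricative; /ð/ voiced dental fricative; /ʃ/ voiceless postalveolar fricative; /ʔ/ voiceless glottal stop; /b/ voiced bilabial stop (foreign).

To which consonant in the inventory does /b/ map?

/p/ is closest: same manner (stop), place distance 0 (bilabial→bilabial), voicing differs (+1); total 1. Next closest is /m/ at distance 4.

p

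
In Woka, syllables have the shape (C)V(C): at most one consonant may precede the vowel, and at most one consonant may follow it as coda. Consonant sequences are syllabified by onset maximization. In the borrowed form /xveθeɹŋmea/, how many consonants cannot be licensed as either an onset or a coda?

2

Syllabifying with onset maximization leaves /x/, /ŋ/ stranded (at most one coda consonant is licensed; onsets are limited to one consonant).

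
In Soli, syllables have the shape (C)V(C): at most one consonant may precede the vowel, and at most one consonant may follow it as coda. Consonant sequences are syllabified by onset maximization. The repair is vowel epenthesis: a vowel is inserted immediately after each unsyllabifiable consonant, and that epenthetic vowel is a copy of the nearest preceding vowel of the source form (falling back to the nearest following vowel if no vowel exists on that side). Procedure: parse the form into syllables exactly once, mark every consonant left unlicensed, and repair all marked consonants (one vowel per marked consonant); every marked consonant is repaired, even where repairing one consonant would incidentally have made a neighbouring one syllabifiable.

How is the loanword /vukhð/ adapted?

The consonants /h/, /ð/ cannot be parsed into a legal (C)V(C) syllable (at most one coda consonant is licensed; onsets are limited to one consonant).
Epenthesis after each stranded consonant: /h/ → /hu/, /ð/ → /ðu/.

vukhuðu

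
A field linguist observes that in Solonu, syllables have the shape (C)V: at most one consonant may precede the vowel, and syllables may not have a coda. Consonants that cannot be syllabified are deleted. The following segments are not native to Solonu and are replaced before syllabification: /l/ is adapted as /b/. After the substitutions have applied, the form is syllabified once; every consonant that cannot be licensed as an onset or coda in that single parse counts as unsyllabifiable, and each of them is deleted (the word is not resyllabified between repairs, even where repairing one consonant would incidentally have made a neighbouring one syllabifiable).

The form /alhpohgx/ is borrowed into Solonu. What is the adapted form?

apo

Substitution: /l/ → /b/, giving /abhpohgx/.
The consonants /b/, /h/, /h/, /g/, /x/ cannot be parsed into a legal (C)V syllable (no codas are permitted; onsets are limited to one consonant).
Deleting the stranded consonants removes /b/, /h/, /h/, /g/, /x/.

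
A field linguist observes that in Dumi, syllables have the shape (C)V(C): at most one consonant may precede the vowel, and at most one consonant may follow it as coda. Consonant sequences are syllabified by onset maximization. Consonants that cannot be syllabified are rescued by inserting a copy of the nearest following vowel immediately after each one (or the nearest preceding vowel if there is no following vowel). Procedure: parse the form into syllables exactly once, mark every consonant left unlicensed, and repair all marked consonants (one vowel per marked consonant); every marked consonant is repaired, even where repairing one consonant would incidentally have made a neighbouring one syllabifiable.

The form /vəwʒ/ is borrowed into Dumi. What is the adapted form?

Syllabifying with onset maximization leaves /ʒ/ stranded (at most one coda consonant is licensed; onsets are limited to one consonant).
Inserting the epenthetic vowel yields /ʒ/ → /ʒə/.

vəwʒə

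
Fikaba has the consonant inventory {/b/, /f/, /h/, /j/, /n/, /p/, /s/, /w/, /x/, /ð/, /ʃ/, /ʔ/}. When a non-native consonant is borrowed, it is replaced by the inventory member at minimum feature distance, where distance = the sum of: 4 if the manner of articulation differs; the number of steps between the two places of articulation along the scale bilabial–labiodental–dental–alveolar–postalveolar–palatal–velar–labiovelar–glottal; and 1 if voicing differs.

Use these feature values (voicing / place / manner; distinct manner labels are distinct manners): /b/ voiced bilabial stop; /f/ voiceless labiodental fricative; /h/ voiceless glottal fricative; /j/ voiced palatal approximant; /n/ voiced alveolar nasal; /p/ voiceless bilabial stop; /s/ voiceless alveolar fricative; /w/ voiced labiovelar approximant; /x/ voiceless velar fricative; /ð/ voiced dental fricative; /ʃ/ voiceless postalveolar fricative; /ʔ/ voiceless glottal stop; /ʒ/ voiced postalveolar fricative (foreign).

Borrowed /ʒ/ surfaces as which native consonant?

ʃ

/ʃ/ is closest: same manner (fricative), place distance 0 (postalveolar→postalveolar), voicing differs (+1); total 1. Next closest is /s/ at distance 2.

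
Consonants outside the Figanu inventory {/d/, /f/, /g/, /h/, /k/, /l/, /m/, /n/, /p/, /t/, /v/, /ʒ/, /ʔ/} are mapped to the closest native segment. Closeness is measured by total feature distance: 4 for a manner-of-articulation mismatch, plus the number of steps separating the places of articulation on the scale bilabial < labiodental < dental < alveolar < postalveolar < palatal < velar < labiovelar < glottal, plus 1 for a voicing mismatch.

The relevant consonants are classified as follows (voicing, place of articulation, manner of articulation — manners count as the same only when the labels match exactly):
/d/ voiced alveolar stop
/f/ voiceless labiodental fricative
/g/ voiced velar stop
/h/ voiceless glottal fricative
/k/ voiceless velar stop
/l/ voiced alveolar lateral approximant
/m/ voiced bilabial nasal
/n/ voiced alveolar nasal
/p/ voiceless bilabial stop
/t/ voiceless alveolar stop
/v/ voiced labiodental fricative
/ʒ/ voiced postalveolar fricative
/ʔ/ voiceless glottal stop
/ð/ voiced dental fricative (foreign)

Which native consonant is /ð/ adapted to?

v

/v/ is closest: same manner (fricative), place distance 1 (dental→labiodental), same voicing; total 1. Next closest is /f/ at distance 2.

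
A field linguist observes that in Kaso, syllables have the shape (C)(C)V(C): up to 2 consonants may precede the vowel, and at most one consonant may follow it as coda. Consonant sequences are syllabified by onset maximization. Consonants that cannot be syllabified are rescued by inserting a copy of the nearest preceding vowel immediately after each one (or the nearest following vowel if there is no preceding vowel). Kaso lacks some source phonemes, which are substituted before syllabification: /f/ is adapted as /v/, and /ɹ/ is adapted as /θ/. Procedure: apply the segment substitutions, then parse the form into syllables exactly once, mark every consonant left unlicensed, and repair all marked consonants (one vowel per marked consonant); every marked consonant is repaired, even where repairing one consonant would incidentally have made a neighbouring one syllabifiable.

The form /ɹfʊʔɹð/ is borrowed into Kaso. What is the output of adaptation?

θvʊʔθʊðʊ

Substitution: /ɹ/ → /θ/, /f/ → /v/, giving /θvʊʔθð/.
Under (C)(C)V(C), the unsyllabifiable consonants are /θ/, /ð/ (at most one coda consonant is licensed; onsets may contain at most 2 consonants).
Inserting the epenthetic vowel yields /θ/ → /θʊ/, /ð/ → /ðʊ/.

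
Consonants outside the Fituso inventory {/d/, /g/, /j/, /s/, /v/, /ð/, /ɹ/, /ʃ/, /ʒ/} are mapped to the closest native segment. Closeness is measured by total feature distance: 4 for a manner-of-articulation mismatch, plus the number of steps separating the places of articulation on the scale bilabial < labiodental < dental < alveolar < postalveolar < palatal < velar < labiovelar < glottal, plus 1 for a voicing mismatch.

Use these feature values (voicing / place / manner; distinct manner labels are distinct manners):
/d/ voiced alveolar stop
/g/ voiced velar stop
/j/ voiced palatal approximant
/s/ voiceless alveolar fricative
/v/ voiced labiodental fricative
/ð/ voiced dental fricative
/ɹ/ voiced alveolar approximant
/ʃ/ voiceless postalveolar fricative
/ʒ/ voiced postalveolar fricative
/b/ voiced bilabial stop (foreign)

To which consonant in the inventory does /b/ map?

d

/d/ is closest: same manner (stop), place distance 3 (bilabial→alveolar), same voicing; total 3. Next closest is /v/ at distance 5.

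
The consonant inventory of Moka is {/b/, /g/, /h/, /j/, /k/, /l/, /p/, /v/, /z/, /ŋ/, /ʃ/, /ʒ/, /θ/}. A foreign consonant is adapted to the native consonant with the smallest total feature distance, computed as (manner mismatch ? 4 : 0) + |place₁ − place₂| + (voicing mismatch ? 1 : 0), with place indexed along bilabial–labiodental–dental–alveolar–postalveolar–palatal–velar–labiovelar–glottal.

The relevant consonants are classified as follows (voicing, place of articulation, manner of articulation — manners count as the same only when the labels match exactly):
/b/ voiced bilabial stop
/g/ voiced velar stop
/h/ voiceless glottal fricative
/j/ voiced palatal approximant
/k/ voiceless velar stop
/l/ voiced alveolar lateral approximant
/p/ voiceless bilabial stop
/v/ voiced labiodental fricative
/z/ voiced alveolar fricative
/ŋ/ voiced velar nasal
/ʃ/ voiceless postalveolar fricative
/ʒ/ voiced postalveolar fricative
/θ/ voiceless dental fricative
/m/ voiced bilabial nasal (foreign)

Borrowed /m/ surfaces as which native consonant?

/b/ is closest: manner differs (nasal→stop, +4), place distance 0 (bilabial→bilabial), same voicing; total 4. Next closest is /p/ at distance 5.

b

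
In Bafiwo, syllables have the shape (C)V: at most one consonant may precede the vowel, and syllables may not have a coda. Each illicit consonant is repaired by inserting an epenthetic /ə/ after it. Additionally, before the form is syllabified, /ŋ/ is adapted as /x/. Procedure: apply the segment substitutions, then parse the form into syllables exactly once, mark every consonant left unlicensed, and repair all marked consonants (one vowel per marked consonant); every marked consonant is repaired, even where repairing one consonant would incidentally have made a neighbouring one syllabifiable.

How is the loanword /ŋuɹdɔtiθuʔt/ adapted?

xuɹədɔtiθuʔətə

Substitution: /ŋ/ → /x/, giving /xuɹdɔtiθuʔt/.
The consonants /ɹ/, /ʔ/, /t/ cannot be parsed into a legal (C)V syllable (no codas are permitted; onsets are limited to one consonant).
Inserting the epenthetic vowel yields /ɹ/ → /ɹə/, /ʔ/ → /ʔə/, /t/ → /tə/.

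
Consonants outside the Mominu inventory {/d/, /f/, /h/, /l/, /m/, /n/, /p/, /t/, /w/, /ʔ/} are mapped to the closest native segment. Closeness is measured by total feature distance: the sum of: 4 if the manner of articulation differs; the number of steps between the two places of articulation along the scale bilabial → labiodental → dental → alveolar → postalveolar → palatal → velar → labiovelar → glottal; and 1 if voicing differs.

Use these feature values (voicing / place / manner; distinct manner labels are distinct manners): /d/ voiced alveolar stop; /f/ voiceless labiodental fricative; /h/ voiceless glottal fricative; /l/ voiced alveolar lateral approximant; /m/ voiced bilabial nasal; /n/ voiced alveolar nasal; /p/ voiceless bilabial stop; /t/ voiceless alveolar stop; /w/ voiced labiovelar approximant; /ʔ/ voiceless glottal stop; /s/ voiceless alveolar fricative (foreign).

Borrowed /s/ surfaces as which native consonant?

/f/ is closest: same manner (fricative), place distance 2 (alveolar→labiodental), same voicing; total 2. Next closest is /t/ at distance 4.

f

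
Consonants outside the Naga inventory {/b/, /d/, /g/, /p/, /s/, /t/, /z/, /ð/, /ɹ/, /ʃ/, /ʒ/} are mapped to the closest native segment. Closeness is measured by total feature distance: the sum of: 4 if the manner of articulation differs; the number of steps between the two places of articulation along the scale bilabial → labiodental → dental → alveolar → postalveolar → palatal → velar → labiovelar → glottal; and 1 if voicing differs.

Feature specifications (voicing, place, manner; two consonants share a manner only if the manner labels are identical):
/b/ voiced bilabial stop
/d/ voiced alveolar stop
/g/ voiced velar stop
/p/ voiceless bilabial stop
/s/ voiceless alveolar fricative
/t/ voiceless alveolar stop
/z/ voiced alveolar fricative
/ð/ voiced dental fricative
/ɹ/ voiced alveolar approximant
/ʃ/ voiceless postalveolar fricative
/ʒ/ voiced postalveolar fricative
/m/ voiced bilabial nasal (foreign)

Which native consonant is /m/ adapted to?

b

/b/ is closest: manner differs (nasal→stop, +4), place distance 0 (bilabial→bilabial), same voicing; total 4. Next closest is /p/ at distance 5.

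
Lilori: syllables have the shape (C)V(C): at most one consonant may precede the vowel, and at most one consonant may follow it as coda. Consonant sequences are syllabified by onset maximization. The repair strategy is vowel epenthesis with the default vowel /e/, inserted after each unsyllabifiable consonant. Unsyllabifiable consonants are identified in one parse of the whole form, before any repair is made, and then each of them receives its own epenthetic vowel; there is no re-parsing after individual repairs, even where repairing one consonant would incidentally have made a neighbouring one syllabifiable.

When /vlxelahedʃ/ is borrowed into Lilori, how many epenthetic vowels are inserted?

The unsyllabifiable consonants are /v/, /l/, /ʃ/; each receives one epenthetic vowel.

3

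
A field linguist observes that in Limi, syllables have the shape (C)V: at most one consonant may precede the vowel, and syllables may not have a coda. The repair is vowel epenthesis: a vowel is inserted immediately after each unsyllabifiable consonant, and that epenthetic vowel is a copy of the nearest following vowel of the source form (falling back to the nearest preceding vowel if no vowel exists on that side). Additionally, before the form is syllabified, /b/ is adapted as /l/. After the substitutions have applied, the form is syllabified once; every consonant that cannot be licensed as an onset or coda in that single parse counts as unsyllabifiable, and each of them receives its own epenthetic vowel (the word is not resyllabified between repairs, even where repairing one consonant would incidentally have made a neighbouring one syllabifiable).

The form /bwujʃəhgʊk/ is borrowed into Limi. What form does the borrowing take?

Substitution: /b/ → /l/, giving /lwujʃəhgʊk/.
Under (C)V, the unsyllabifiable consonants are /l/, /j/, /h/, /k/ (no codas are permitted; onsets are limited to one consonant).
Each unlicensed consonant becomes the onset of a new syllable: /l/ → /lu/, /j/ → /jə/, /h/ → /hʊ/, /k/ → /kʊ/.

luwujəʃəhʊgʊkʊ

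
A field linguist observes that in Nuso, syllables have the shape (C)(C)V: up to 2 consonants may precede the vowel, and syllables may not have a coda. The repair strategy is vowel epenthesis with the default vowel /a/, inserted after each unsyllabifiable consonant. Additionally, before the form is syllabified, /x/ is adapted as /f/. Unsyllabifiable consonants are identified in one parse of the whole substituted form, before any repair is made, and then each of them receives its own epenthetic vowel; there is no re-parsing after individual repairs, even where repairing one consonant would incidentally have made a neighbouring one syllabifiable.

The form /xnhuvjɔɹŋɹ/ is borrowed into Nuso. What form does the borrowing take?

Substitution: /x/ → /f/, giving /fnhuvjɔɹŋɹ/.
Syllabifying with onset maximization leaves /f/, /ɹ/, /ŋ/, /ɹ/ stranded (no codas are permitted; onsets may contain at most 2 consonants).
Epenthesis after each stranded consonant: /f/ → /fa/, /ɹ/ → /ɹa/, /ŋ/ → /ŋa/, /ɹ/ → /ɹa/.

fanhuvjɔɹaŋaɹa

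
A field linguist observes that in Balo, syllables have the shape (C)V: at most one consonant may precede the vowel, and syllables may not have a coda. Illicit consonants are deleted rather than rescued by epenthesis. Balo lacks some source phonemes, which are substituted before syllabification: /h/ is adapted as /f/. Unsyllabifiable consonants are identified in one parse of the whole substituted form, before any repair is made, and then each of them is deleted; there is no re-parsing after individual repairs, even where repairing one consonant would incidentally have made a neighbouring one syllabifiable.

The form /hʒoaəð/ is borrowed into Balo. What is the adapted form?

Substitution: /h/ → /f/, giving /fʒoaəð/.
Syllabifying with onset maximization leaves /f/, /ð/ stranded (no codas are permitted; onsets are limited to one consonant).
Each unlicensed consonant is deleted: /f/, /ð/.

ʒoaə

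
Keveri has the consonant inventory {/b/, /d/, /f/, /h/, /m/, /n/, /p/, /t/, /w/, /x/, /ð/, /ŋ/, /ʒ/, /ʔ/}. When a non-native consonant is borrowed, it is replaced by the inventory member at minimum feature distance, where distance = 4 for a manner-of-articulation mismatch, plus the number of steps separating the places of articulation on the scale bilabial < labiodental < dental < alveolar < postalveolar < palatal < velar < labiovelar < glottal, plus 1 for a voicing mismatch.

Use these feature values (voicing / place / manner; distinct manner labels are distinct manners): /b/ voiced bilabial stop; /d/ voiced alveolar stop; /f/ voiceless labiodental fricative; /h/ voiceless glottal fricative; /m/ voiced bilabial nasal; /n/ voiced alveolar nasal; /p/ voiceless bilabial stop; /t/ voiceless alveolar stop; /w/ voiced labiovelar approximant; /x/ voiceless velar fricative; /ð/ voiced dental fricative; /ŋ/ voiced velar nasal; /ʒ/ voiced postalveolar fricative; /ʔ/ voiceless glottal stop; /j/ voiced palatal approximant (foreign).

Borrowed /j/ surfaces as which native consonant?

w

/w/ is closest: same manner (approximant), place distance 2 (palatal→labiovelar), same voicing; total 2. Next closest is /ŋ/ at distance 5.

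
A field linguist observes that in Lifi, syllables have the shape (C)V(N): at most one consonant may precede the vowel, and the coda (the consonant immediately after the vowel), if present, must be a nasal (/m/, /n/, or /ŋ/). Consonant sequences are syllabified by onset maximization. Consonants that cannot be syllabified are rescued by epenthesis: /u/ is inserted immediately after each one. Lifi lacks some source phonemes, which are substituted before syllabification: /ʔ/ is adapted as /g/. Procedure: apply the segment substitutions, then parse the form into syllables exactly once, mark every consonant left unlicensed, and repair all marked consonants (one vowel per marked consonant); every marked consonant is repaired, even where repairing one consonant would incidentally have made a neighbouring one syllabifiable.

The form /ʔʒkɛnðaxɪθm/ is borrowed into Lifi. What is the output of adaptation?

guʒukɛnðaxɪθumu

Substitution: /ʔ/ → /g/, giving /gʒkɛnðaxɪθm/.
The consonants /g/, /ʒ/, /θ/, /m/ cannot be parsed into a legal (C)V(N) syllable (only a nasal (/m/, /n/, or /ŋ/) is licensed in coda position; onsets are limited to one consonant).
Inserting the epenthetic vowel yields /g/ → /gu/, /ʒ/ → /ʒu/, /θ/ → /θu/, /m/ → /mu/.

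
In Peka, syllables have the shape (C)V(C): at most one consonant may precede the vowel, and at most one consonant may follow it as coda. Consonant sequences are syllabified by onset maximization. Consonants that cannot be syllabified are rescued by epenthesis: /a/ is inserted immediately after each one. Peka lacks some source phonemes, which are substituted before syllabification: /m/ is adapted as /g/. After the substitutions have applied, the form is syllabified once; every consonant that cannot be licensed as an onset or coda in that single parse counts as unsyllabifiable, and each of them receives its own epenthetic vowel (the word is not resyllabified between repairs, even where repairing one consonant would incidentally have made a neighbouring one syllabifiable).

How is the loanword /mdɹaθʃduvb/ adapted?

gadaɹaθʃaduvba

Substitution: /m/ → /g/, giving /gdɹaθʃduvb/.
Syllabifying with onset maximization leaves /g/, /d/, /ʃ/, /b/ stranded (at most one coda consonant is licensed; onsets are limited to one consonant).
Epenthesis after each stranded consonant: /g/ → /ga/, /d/ → /da/, /ʃ/ → /ʃa/, /b/ → /ba/.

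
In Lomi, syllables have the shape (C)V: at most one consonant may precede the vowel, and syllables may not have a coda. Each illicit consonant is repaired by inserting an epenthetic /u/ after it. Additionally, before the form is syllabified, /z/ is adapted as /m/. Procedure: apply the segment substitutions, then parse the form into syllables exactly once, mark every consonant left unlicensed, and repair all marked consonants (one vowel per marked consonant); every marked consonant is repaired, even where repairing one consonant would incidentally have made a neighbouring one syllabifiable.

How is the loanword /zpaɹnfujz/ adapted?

Substitution: /z/ → /m/, giving /mpaɹnfujm/.
The consonants /m/, /ɹ/, /n/, /j/, /m/ cannot be parsed into a legal (C)V syllable (no codas are permitted; onsets are limited to one consonant).
Inserting the epenthetic vowel yields /m/ → /mu/, /ɹ/ → /ɹu/, /n/ → /nu/, /j/ → /ju/, /m/ → /mu/.

mupaɹunufujumu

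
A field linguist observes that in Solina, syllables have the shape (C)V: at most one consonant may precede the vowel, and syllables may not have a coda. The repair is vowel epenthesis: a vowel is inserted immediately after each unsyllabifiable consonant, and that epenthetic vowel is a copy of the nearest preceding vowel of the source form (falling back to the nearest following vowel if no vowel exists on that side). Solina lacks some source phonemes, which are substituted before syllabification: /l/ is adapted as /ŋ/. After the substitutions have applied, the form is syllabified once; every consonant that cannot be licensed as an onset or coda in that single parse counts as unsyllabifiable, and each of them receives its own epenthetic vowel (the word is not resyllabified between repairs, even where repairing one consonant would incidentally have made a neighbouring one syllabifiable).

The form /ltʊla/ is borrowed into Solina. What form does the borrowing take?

Substitution: /l/ → /ŋ/, giving /ŋtʊŋa/.
Syllabifying with onset maximization leaves /ŋ/ stranded (no codas are permitted; onsets are limited to one consonant).
Epenthesis after each stranded consonant: /ŋ/ → /ŋʊ/.

ŋʊtʊŋa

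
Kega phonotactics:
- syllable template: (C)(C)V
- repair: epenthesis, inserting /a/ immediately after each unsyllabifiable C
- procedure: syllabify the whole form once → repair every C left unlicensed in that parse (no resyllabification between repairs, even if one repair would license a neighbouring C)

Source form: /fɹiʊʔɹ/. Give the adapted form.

fɹiʊʔaɹa

Under (C)(C)V, the unsyllabifiable consonants are /ʔ/, /ɹ/ (no codas are permitted; onsets may contain at most 2 consonants).
Inserting the epenthetic vowel yields /ʔ/ → /ʔa/, /ɹ/ → /ɹa/.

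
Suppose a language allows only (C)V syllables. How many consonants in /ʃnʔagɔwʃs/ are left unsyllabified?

Under (C)V, the unsyllabifiable consonants are /ʃ/, /n/, /w/, /ʃ/, /s/ (no codas are permitted; onsets are limited to one consonant).

5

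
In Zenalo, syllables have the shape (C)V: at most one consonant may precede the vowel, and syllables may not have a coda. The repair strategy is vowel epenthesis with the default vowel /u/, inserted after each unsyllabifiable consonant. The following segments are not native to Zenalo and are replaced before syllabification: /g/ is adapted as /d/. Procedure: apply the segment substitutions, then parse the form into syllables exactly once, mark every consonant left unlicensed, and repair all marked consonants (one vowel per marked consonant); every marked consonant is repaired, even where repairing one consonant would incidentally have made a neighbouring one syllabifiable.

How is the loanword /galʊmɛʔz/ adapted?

Substitution: /g/ → /d/, giving /dalʊmɛʔz/.
The consonants /ʔ/, /z/ cannot be parsed into a legal (C)V syllable (no codas are permitted; onsets are limited to one consonant).
Epenthesis after each stranded consonant: /ʔ/ → /ʔu/, /z/ → /zu/.

dalʊmɛʔuzu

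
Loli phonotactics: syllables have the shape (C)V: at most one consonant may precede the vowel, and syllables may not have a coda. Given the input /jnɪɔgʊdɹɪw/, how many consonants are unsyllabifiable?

3

Under (C)V, the unsyllabifiable consonants are /j/, /d/, /w/ (no codas are permitted; onsets are limited to one consonant).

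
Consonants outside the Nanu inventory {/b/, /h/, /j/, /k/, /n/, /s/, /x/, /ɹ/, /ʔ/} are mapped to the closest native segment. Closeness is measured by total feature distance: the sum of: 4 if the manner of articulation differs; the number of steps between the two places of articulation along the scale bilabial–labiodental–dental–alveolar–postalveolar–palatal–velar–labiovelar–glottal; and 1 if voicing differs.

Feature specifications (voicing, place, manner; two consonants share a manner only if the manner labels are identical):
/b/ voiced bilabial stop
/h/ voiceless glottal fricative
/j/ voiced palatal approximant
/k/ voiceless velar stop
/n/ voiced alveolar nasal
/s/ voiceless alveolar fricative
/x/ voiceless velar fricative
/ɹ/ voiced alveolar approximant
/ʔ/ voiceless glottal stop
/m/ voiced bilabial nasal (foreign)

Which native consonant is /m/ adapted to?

n

/n/ is closest: same manner (nasal), place distance 3 (bilabial→alveolar), same voicing; total 3. Next closest is /b/ at distance 4.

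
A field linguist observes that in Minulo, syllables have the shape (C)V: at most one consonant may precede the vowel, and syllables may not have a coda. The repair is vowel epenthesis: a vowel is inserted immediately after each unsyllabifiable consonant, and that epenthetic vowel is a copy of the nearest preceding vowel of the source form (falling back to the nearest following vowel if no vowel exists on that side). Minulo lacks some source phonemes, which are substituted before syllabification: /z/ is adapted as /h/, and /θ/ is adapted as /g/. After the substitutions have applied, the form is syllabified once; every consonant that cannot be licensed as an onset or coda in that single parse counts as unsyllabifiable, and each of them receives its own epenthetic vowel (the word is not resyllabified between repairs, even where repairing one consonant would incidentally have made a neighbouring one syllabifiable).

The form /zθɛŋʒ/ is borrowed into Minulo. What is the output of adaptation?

hɛgɛŋɛʒɛ

Substitution: /z/ → /h/, /θ/ → /g/, giving /hgɛŋʒ/.
Under (C)V, the unsyllabifiable consonants are /h/, /ŋ/, /ʒ/ (no codas are permitted; onsets are limited to one consonant).
Epenthesis after each stranded consonant: /h/ → /hɛ/, /ŋ/ → /ŋɛ/, /ʒ/ → /ʒɛ/.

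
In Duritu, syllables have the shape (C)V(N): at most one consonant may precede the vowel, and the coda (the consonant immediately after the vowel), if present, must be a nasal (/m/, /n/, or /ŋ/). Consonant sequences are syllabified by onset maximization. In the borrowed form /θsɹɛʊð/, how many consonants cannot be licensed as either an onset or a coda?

Under (C)V(N), the unsyllabifiable consonants are /θ/, /s/, /ð/ (only a nasal (/m/, /n/, or /ŋ/) is licensed in coda position; onsets are limited to one consonant).

3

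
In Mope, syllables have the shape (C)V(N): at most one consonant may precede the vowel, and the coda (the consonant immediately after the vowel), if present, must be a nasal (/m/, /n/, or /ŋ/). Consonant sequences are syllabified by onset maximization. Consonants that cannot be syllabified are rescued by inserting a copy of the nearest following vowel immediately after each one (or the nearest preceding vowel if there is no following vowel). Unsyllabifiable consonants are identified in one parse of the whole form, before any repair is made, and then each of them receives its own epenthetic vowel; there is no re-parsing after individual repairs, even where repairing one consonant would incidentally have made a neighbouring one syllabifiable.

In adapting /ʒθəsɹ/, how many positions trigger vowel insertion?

The unsyllabifiable consonants are /ʒ/, /s/, /ɹ/; each receives one epenthetic vowel.

3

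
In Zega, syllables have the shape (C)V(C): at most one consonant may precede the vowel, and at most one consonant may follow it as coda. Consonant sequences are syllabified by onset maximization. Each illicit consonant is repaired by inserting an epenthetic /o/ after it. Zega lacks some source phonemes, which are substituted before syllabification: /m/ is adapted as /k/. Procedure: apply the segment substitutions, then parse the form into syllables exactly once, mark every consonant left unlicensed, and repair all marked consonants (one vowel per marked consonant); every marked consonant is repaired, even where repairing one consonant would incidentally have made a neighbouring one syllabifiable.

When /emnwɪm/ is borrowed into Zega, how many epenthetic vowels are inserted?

After substitution the input is /eknwɪk/.
The unsyllabifiable consonants are /n/; each receives one epenthetic vowel.

1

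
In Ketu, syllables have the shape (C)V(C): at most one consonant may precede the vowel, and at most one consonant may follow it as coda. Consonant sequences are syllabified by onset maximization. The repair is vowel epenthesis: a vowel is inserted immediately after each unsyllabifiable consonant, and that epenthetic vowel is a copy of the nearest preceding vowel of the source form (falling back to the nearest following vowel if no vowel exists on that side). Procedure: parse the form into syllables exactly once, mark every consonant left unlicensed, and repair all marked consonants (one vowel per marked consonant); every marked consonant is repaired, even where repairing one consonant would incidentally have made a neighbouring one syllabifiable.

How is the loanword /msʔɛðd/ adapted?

mɛsɛʔɛðdɛ

Under (C)V(C), the unsyllabifiable consonants are /m/, /s/, /d/ (at most one coda consonant is licensed; onsets are limited to one consonant).
Epenthesis after each stranded consonant: /m/ → /mɛ/, /s/ → /sɛ/, /d/ → /dɛ/.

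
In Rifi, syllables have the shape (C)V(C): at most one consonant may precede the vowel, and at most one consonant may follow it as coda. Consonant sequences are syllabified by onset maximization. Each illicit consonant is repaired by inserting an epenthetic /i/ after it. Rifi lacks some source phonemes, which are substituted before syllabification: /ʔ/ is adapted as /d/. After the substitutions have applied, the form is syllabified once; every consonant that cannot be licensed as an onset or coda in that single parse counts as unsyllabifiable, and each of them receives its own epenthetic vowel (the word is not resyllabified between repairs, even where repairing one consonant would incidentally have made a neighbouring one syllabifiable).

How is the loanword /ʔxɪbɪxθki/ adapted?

dixɪbɪxθiki

Substitution: /ʔ/ → /d/, giving /dxɪbɪxθki/.
Under (C)V(C), the unsyllabifiable consonants are /d/, /θ/ (at most one coda consonant is licensed; onsets are limited to one consonant).
Each unlicensed consonant becomes the onset of a new syllable: /d/ → /di/, /θ/ → /θi/.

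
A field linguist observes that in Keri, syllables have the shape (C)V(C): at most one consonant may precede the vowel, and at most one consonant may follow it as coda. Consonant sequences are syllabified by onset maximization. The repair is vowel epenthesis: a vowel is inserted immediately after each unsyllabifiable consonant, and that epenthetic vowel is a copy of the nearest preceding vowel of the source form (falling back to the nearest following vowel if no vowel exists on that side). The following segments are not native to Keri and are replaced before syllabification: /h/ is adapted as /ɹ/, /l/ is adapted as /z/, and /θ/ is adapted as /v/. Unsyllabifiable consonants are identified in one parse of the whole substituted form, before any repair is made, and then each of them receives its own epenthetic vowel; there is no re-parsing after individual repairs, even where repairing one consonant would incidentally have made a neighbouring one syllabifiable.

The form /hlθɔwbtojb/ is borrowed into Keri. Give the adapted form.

Substitution: /h/ → /ɹ/, /l/ → /z/, /θ/ → /v/, giving /ɹzvɔwbtojb/.
The consonants /ɹ/, /z/, /b/, /b/ cannot be parsed into a legal (C)V(C) syllable (at most one coda consonant is licensed; onsets are limited to one consonant).
Epenthesis after each stranded consonant: /ɹ/ → /ɹɔ/, /z/ → /zɔ/, /b/ → /bɔ/, /b/ → /bo/.

ɹɔzɔvɔwbɔtojbo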